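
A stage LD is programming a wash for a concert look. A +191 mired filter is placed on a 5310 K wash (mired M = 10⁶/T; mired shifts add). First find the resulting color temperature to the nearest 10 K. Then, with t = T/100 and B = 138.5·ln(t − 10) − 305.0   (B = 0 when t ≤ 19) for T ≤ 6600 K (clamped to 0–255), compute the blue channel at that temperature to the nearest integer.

M_in = 10⁶/5310 = 188.32; M_out = 188.32 + (+191) = 379.32.
T_out = 10⁶/379.32 = 2636.3 K → 2640 K; t = 26.4.
B = 138.5·ln(26.4 − 10) − 305.0 = 138.5·ln 16.4 − 305.0 = 138.5·2.7973 − 305.0 = 82.423.
Rounded: 82.

82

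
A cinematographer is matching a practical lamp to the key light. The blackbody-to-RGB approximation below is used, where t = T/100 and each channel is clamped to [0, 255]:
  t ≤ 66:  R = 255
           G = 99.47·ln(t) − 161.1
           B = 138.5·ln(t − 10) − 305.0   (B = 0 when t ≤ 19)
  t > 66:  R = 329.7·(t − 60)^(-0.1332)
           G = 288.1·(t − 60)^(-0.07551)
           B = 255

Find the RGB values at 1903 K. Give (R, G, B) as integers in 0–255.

(255, 132, 0)

t = 1903/100 = 19.03; the t ≤ 66 branch applies.
R = 255 by definition for t ≤ 66.
G = 99.47·ln 19.03 − 161.1 = 99.47·2.9460 − 161.1 = 131.940.
B = 138.5·ln(19.03 − 10) − 305.0 = 138.5·ln 9.03 − 305.0 = 138.5·2.2006 − 305.0 = -0.223 → clamped to 0.
Rounded: (255, 132, 0).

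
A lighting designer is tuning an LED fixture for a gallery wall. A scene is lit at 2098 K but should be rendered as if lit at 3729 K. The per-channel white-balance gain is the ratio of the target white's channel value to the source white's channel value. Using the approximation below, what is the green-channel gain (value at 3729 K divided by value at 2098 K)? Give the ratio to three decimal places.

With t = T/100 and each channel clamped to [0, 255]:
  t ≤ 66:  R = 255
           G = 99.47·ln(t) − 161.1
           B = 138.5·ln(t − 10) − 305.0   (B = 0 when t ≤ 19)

1.404

At 2098 K (t = 20.98):
  G = 99.47·ln 20.98 − 161.1 = 99.47·3.0436 − 161.1 = 141.644.
At 3729 K (t = 37.29):
  G = 99.47·ln 37.29 − 161.1 = 99.47·3.6187 − 161.1 = 198.855.
Gain = 198.855 / 141.644 = 1.4039 → 1.404.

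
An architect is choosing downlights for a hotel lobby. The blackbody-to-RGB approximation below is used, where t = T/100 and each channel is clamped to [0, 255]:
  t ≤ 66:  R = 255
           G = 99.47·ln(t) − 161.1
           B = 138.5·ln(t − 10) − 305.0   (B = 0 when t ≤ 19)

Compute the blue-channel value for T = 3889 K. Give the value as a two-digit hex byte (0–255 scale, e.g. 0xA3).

0xA1

t = 3889/100 = 38.89; the t ≤ 66 branch applies.
B = 138.5·ln(38.89 − 10) − 305.0 = 138.5·ln 28.89 − 305.0 = 138.5·3.3635 − 305.0 = 160.844.
Rounded: 161; in hex, 0xA1.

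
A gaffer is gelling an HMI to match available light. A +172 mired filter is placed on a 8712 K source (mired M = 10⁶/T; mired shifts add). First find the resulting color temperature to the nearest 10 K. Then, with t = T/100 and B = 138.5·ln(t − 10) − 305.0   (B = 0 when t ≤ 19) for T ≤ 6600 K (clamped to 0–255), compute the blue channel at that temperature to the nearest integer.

140

M_in = 10⁶/8712 = 114.78; M_out = 114.78 + (+172) = 286.78.
T_out = 10⁶/286.78 = 3486.9 K → 3490 K; t = 34.9.
B = 138.5·ln(34.9 − 10) − 305.0 = 138.5·ln 24.9 − 305.0 = 138.5·3.2149 − 305.0 = 140.259.
Rounded: 140.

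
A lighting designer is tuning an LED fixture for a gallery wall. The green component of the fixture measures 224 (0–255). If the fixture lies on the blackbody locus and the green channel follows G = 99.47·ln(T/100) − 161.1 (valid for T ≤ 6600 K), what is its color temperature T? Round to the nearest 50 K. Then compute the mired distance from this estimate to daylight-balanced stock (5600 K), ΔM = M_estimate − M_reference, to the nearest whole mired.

ln t = (224 + 161.1) / 99.47 = 3.8715.
t = e^3.8715 = 48.015.
T = 100·t = 4802 K → 4800 K to the nearest 50 K.
M_estimate = 10⁶/4800 = 208.33; M_reference = 10⁶/5600 = 178.57.
ΔM = 208.33 − 178.57 = 29.76 → +30 mireds.

+30 mireds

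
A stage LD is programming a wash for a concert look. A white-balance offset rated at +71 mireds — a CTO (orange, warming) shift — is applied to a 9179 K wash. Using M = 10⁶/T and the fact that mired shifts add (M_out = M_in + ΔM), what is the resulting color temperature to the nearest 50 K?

5550 K

M_in = 10⁶/9179 = 108.94 mireds.
M_out = 108.94 + (+71) = 179.94 mireds.
T_out = 10⁶/179.94 = 5557.3 K → 5550 K.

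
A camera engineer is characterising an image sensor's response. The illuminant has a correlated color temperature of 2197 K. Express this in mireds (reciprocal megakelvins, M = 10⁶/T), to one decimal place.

455.2 mireds

M = 10⁶ / 2197 = 455.166 → 455.2 mireds.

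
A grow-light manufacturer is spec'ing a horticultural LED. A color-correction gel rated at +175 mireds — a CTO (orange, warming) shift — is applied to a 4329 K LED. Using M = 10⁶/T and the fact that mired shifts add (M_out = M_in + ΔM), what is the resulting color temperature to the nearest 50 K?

M_in = 10⁶/4329 = 231.00 mireds.
M_out = 231.00 + (+175) = 406.00 mireds.
T_out = 10⁶/406.00 = 2463.1 K → 2450 K.

2450 K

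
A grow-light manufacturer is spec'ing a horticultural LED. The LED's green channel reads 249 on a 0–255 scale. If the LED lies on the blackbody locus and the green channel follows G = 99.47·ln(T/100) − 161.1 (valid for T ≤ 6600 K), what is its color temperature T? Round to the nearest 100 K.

6200 K

ln t = (249 + 161.1) / 99.47 = 4.1229.
t = e^4.1229 = 61.735.
T = 100·t = 6174 K → 6200 K to the nearest 100 K.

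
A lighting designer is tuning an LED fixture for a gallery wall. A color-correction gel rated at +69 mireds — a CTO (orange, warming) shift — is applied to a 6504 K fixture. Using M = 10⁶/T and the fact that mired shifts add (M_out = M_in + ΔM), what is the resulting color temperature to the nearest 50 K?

M_in = 10⁶/6504 = 153.75 mireds.
M_out = 153.75 + (+69) = 222.75 mireds.
T_out = 10⁶/222.75 = 4489.3 K → 4500 K.

4500 K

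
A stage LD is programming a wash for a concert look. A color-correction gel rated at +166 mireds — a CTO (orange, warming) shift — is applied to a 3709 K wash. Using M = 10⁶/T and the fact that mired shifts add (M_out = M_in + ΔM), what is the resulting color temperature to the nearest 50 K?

M_in = 10⁶/3709 = 269.61 mireds.
M_out = 269.61 + (+166) = 435.61 mireds.
T_out = 10⁶/435.61 = 2295.6 K → 2300 K.

2300 K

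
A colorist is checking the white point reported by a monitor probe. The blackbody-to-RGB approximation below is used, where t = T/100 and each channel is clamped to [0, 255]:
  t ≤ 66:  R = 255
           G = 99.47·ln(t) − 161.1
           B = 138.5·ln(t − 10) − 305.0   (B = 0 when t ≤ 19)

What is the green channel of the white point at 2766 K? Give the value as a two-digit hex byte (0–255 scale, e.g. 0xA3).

t = 2766/100 = 27.66; the t ≤ 66 branch applies.
G = 99.47·ln 27.66 − 161.1 = 99.47·3.3200 − 161.1 = 169.139.
Rounded: 169; in hex, 0xA9.

0xA9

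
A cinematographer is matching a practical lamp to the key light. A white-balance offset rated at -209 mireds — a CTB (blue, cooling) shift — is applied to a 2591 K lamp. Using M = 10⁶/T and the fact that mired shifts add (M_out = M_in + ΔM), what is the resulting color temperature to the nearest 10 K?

M_in = 10⁶/2591 = 385.95 mireds.
M_out = 385.95 + (-209) = 176.95 mireds.
T_out = 10⁶/176.95 = 5651.3 K → 5650 K.

5650 K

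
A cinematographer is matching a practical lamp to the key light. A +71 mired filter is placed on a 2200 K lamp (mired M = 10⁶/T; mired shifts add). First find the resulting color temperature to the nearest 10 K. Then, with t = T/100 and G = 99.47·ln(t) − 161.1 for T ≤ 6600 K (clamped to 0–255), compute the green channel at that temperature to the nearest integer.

132

M_in = 10⁶/2200 = 454.55; M_out = 454.55 + (+71) = 525.55.
T_out = 10⁶/525.55 = 1902.8 K → 1900 K; t = 19.
G = 99.47·ln 19 − 161.1 = 99.47·2.9444 − 161.1 = 131.783.
Rounded: 132.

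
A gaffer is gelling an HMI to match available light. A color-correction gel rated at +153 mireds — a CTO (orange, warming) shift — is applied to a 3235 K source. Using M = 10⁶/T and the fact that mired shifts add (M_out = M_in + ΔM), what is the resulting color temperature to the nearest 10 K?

M_in = 10⁶/3235 = 309.12 mireds.
M_out = 309.12 + (+153) = 462.12 mireds.
T_out = 10⁶/462.12 = 2163.9 K → 2160 K.

2160 K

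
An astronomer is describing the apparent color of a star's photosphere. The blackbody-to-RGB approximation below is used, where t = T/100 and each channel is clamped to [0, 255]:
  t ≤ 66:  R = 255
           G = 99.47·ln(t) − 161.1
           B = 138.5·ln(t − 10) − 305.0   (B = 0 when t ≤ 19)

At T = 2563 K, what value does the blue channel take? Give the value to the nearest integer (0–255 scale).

t = 2563/100 = 25.63; the t ≤ 66 branch applies.
B = 138.5·ln(25.63 − 10) − 305.0 = 138.5·ln 15.63 − 305.0 = 138.5·2.7492 − 305.0 = 75.763.
Rounded: 76.

76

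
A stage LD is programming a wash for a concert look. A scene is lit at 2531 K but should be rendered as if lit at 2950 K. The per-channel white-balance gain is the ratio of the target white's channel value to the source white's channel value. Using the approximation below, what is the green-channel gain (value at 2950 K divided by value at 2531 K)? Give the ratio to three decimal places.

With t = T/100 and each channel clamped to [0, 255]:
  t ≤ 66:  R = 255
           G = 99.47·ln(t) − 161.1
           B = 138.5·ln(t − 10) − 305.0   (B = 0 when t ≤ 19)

1.095

At 2531 K (t = 25.31):
  G = 99.47·ln 25.31 − 161.1 = 99.47·3.2312 − 161.1 = 160.307.
At 2950 K (t = 29.5):
  G = 99.47·ln 29.5 − 161.1 = 99.47·3.3844 − 161.1 = 175.545.
Gain = 175.545 / 160.307 = 1.0951 → 1.095.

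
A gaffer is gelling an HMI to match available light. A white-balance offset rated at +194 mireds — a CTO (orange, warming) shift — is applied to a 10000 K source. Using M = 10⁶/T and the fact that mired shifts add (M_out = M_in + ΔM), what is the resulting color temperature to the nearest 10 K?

3400 K

M_in = 10⁶/10000 = 100.00 mireds.
M_out = 100.00 + (+194) = 294.00 mireds.
T_out = 10⁶/294.00 = 3401.4 K → 3400 K.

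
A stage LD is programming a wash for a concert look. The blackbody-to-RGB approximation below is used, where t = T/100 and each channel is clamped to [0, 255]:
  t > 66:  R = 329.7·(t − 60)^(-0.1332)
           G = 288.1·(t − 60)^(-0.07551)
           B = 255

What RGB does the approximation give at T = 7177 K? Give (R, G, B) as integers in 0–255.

t = 7177/100 = 71.77; the t > 66 branch applies.
R = 329.7·(71.77 − 60)^(-0.1332) = 329.7·11.77^(-0.1332) = 329.7·0.72007 = 237.406.
G = 288.1·(71.77 − 60)^(-0.07551) = 288.1·11.77^(-0.07551) = 288.1·0.83013 = 239.160.
B = 255 by definition for t > 66.
Rounded: (237, 239, 255).

(237, 239, 255)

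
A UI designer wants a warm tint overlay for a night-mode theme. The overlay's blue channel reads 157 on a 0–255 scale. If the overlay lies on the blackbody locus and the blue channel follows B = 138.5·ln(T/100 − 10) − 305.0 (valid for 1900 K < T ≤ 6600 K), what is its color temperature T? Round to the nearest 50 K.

ln(t − 10) = (157 + 305.0) / 138.5 = 3.3357.
t − 10 = e^3.3357 = 28.099, so t = 38.099.
T = 100·t = 3810 K → 3800 K to the nearest 50 K.

3800 K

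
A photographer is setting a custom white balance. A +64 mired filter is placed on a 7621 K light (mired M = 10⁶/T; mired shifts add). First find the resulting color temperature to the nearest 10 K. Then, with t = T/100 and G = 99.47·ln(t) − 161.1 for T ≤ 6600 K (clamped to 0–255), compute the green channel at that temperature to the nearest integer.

230

M_in = 10⁶/7621 = 131.22; M_out = 131.22 + (+64) = 195.22.
T_out = 10⁶/195.22 = 5122.5 K → 5120 K; t = 51.2.
G = 99.47·ln 51.2 − 161.1 = 99.47·3.9357 − 161.1 = 230.388.
Rounded: 230.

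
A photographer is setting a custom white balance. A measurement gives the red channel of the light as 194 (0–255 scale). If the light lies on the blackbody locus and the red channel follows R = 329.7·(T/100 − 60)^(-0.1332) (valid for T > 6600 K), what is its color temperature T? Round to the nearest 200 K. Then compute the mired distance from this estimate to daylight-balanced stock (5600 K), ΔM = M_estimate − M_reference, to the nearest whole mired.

(t − 60)^(-0.1332) = 194/329.7 = 0.58841.
t − 60 = 0.58841^(1/-0.1332) = 0.58841^(-7.508) = 53.593, so t = 113.593.
T = 100·t = 11359 K → 11400 K to the nearest 200 K.
M_estimate = 10⁶/11400 = 87.72; M_reference = 10⁶/5600 = 178.57.
ΔM = 87.72 − 178.57 = -90.85 → -91 mireds.

-91 mireds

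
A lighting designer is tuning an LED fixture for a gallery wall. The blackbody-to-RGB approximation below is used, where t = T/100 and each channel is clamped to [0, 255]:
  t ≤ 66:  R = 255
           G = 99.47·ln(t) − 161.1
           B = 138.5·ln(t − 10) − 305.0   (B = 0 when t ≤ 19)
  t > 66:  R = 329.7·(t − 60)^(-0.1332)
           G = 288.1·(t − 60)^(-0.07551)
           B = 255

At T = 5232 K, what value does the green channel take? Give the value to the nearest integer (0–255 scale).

t = 5232/100 = 52.32; the t ≤ 66 branch applies.
G = 99.47·ln 52.32 − 161.1 = 99.47·3.9574 − 161.1 = 232.540.
Rounded: 233.

233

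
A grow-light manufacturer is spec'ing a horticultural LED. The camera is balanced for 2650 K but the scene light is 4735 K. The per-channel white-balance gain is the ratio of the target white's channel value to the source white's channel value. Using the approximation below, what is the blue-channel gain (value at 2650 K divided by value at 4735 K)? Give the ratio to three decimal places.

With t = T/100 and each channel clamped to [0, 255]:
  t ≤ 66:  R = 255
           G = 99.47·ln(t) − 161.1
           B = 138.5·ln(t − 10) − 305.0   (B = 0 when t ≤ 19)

0.424

At 4735 K (t = 47.35):
  B = 138.5·ln(47.35 − 10) − 305.0 = 138.5·ln 37.35 − 305.0 = 138.5·3.6203 − 305.0 = 196.416.
At 2650 K (t = 26.5):
  B = 138.5·ln(26.5 − 10) − 305.0 = 138.5·ln 16.5 − 305.0 = 138.5·2.8034 − 305.0 = 83.265.
Gain = 83.265 / 196.416 = 0.4239 → 0.424.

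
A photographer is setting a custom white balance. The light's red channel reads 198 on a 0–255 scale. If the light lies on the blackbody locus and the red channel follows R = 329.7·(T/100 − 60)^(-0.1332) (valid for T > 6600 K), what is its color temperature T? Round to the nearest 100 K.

(t − 60)^(-0.1332) = 198/329.7 = 0.60055.
t − 60 = 0.60055^(1/-0.1332) = 0.60055^(-7.508) = 45.980, so t = 105.980.
T = 100·t = 10598 K → 10600 K to the nearest 100 K.

10600 K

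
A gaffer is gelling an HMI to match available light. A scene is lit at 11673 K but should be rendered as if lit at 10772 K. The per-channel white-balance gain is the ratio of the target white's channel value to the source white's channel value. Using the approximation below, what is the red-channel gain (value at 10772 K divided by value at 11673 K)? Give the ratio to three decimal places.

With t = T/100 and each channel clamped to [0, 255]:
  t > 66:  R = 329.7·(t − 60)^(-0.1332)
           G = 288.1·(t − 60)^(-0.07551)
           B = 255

1.023

At 11673 K (t = 116.73):
  R = 329.7·(116.73 − 60)^(-0.1332) = 329.7·56.73^(-0.1332) = 329.7·0.58397 = 192.536.
At 10772 K (t = 107.72):
  R = 329.7·(107.72 − 60)^(-0.1332) = 329.7·47.72^(-0.1332) = 329.7·0.59758 = 197.023.
Gain = 197.023 / 192.536 = 1.0233 → 1.023.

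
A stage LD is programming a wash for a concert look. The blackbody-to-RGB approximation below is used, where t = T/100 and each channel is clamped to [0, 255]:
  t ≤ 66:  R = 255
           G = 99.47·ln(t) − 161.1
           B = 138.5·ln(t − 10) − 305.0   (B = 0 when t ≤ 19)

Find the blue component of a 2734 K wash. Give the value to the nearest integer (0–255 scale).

90

t = 2734/100 = 27.34; the t ≤ 66 branch applies.
B = 138.5·ln(27.34 − 10) − 305.0 = 138.5·ln 17.34 − 305.0 = 138.5·2.8530 − 305.0 = 90.143.
Rounded: 90.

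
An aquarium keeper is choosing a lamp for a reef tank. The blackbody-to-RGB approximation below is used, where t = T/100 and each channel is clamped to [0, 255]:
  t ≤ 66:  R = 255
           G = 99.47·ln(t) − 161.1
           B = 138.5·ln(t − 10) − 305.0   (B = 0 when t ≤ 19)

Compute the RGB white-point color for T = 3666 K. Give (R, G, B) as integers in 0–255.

(255, 197, 150)

t = 3666/100 = 36.66; the t ≤ 66 branch applies.
R = 255 by definition for t ≤ 66.
G = 99.47·ln 36.66 − 161.1 = 99.47·3.6017 − 161.1 = 197.160.
B = 138.5·ln(36.66 − 10) − 305.0 = 138.5·ln 26.66 − 305.0 = 138.5·3.2832 − 305.0 = 149.718.
Rounded: (255, 197, 150).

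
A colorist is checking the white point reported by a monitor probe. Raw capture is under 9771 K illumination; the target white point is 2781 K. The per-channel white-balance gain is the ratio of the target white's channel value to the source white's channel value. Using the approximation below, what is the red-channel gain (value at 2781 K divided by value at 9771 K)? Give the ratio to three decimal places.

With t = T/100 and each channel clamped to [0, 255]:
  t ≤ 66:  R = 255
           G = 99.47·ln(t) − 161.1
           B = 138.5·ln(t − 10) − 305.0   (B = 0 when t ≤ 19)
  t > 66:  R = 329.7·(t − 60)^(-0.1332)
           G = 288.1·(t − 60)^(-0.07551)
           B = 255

1.254

At 9771 K (t = 97.71):
  R = 329.7·(97.71 − 60)^(-0.1332) = 329.7·37.71^(-0.1332) = 329.7·0.61662 = 203.299.
At 2781 K (t = 27.81):
  R = 255 by definition for t ≤ 66.
Gain = 255.000 / 203.299 = 1.2543 → 1.254.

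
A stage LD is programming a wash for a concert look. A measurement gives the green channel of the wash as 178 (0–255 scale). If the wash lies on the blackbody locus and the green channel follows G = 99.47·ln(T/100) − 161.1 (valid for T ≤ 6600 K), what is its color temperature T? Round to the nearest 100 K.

3000 K

ln t = (178 + 161.1) / 99.47 = 3.4091.
t = e^3.4091 = 30.237.
T = 100·t = 3024 K → 3000 K to the nearest 100 K.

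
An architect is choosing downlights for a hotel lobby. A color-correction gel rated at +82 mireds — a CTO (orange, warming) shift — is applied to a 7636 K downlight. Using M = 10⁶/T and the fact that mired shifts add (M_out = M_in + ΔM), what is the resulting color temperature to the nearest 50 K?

4700 K

M_in = 10⁶/7636 = 130.96 mireds.
M_out = 130.96 + (+82) = 212.96 mireds.
T_out = 10⁶/212.96 = 4695.7 K → 4700 K.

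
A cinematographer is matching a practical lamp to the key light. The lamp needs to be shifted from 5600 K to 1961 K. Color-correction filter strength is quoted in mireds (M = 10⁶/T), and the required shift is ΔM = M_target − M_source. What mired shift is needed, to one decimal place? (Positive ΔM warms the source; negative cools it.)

+331.4 mireds

M_source = 10⁶/5600 = 178.571; M_target = 10⁶/1961 = 509.944.
ΔM = 509.944 − 178.571 = 331.372 → +331.4 mireds, a warming shift.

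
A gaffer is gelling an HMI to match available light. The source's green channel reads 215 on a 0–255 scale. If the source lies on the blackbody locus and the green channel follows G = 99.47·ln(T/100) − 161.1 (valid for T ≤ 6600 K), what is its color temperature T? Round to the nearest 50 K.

ln t = (215 + 161.1) / 99.47 = 3.7810.
t = e^3.7810 = 43.862.
T = 100·t = 4386 K → 4400 K to the nearest 50 K.

4400 K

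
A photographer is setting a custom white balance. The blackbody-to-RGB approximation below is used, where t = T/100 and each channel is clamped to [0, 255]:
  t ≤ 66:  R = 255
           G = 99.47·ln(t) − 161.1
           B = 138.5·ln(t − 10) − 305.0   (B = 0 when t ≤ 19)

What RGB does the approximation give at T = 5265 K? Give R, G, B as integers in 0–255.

R=255, G=233, B=215

t = 5265/100 = 52.65; the t ≤ 66 branch applies.
R = 255 by definition for t ≤ 66.
G = 99.47·ln 52.65 − 161.1 = 99.47·3.9637 − 161.1 = 233.166.
B = 138.5·ln(52.65 − 10) − 305.0 = 138.5·ln 42.65 − 305.0 = 138.5·3.7530 − 305.0 = 214.794.
Rounded: (255, 233, 215).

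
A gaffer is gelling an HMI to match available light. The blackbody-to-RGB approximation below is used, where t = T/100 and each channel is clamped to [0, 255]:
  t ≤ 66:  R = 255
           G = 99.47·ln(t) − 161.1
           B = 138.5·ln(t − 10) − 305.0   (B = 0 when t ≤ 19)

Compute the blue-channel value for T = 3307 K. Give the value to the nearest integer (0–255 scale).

130

t = 3307/100 = 33.07; the t ≤ 66 branch applies.
B = 138.5·ln(33.07 − 10) − 305.0 = 138.5·ln 23.07 − 305.0 = 138.5·3.1385 − 305.0 = 129.687.
Rounded: 130.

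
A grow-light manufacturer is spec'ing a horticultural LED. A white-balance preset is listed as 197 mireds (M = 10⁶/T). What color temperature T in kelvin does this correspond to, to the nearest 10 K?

5080 K

T = 10⁶ / 197 = 5076.14 K → 5080 K.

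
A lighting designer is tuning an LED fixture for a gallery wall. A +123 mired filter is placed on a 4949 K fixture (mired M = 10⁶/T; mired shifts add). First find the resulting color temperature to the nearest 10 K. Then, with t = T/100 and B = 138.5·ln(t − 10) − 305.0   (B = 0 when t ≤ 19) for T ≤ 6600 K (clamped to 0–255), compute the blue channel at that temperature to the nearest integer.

M_in = 10⁶/4949 = 202.06; M_out = 202.06 + (+123) = 325.06.
T_out = 10⁶/325.06 = 3076.3 K → 3080 K; t = 30.8.
B = 138.5·ln(30.8 − 10) − 305.0 = 138.5·ln 20.8 − 305.0 = 138.5·3.0350 − 305.0 = 115.341.
Rounded: 115.

115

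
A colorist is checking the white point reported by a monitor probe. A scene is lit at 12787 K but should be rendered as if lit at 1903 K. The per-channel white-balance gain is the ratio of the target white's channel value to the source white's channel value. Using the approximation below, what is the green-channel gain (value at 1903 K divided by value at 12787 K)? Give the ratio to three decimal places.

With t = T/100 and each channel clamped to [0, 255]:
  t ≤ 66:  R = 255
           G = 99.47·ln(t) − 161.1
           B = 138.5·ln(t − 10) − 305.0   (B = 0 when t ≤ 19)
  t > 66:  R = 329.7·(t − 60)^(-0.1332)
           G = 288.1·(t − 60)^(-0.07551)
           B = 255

0.630

At 12787 K (t = 127.87):
  G = 288.1·(127.87 − 60)^(-0.07551) = 288.1·67.87^(-0.07551) = 288.1·0.72726 = 209.524.
At 1903 K (t = 19.03):
  G = 99.47·ln 19.03 − 161.1 = 99.47·2.9460 − 161.1 = 131.940.
Gain = 131.940 / 209.524 = 0.6297 → 0.630.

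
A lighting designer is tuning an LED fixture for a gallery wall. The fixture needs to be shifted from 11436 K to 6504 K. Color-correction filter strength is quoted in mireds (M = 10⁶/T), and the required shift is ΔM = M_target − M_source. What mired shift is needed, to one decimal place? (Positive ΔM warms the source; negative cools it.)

M_source = 10⁶/11436 = 87.443; M_target = 10⁶/6504 = 153.752.
ΔM = 153.752 − 87.443 = 66.308 → +66.3 mireds, a warming shift.

+66.3 mireds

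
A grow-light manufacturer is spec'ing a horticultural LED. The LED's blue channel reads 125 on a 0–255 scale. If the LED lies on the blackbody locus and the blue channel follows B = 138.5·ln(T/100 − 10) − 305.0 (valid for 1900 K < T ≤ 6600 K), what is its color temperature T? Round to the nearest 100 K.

3200 K

ln(t − 10) = (125 + 305.0) / 138.5 = 3.1047.
t − 10 = e^3.1047 = 22.302, so t = 32.302.
T = 100·t = 3230 K → 3200 K to the nearest 100 K.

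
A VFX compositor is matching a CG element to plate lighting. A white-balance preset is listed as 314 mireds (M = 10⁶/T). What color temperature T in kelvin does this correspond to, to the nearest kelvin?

T = 10⁶ / 314 = 3184.71 K → 3185 K.

3185 K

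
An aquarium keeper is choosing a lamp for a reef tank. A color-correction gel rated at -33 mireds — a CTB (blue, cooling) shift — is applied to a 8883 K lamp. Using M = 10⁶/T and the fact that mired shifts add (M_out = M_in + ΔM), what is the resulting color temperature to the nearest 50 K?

12550 K

M_in = 10⁶/8883 = 112.57 mireds.
M_out = 112.57 + (-33) = 79.57 mireds.
T_out = 10⁶/79.57 = 12566.8 K → 12550 K.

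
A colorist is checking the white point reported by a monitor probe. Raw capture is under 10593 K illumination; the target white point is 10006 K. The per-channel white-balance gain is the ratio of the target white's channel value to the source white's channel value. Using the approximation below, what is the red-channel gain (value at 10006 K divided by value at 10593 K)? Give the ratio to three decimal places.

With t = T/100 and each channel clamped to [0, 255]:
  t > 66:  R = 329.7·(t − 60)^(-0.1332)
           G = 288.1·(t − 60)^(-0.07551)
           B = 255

1.018

At 10593 K (t = 105.93):
  R = 329.7·(105.93 − 60)^(-0.1332) = 329.7·45.93^(-0.1332) = 329.7·0.60063 = 198.029.
At 10006 K (t = 100.06):
  R = 329.7·(100.06 − 60)^(-0.1332) = 329.7·40.06^(-0.1332) = 329.7·0.61167 = 201.668.
Gain = 201.668 / 198.029 = 1.0184 → 1.018.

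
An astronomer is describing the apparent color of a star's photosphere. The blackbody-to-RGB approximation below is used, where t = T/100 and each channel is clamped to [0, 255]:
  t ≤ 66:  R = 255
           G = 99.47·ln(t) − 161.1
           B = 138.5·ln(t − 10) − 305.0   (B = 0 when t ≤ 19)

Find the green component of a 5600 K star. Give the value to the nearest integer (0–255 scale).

239

t = 5600/100 = 56; the t ≤ 66 branch applies.
G = 99.47·ln 56 − 161.1 = 99.47·4.0254 − 161.1 = 239.302.
Rounded: 239.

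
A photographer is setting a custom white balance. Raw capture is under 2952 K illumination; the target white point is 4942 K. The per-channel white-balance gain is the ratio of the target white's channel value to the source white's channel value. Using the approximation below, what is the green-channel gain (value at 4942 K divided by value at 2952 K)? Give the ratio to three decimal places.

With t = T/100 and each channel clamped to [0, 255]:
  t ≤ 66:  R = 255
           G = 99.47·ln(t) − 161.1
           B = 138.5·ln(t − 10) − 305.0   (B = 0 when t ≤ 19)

At 2952 K (t = 29.52):
  G = 99.47·ln 29.52 − 161.1 = 99.47·3.3851 − 161.1 = 175.613.
At 4942 K (t = 49.42):
  G = 99.47·ln 49.42 − 161.1 = 99.47·3.9004 − 161.1 = 226.868.
Gain = 226.868 / 175.613 = 1.2919 → 1.292.

1.292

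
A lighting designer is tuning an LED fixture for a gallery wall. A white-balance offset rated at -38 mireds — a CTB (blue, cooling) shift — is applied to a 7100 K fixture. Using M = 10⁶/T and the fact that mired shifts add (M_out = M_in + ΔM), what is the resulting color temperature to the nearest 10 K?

M_in = 10⁶/7100 = 140.85 mireds.
M_out = 140.85 + (-38) = 102.85 mireds.
T_out = 10⁶/102.85 = 9723.4 K → 9720 K.

9720 K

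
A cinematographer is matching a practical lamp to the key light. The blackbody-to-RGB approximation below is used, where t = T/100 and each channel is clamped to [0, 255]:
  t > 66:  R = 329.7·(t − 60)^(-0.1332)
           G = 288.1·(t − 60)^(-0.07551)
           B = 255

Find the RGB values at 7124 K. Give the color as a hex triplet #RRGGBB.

t = 7124/100 = 71.24; the t > 66 branch applies.
R = 329.7·(71.24 − 60)^(-0.1332) = 329.7·11.24^(-0.1332) = 329.7·0.72450 = 238.867.
G = 288.1·(71.24 − 60)^(-0.07551) = 288.1·11.24^(-0.07551) = 288.1·0.83302 = 239.994.
B = 255 by definition for t > 66.
Rounded: (239, 240, 255).
In hex: #EFF0FF.

#EFF0FF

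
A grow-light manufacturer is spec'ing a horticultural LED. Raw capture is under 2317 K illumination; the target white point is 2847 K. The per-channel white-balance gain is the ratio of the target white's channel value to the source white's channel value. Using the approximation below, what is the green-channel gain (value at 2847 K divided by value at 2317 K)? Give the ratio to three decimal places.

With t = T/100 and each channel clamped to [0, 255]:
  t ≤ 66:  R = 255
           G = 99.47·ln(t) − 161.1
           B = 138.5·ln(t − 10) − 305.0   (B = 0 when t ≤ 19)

At 2317 K (t = 23.17):
  G = 99.47·ln 23.17 − 161.1 = 99.47·3.1429 − 161.1 = 151.520.
At 2847 K (t = 28.47):
  G = 99.47·ln 28.47 − 161.1 = 99.47·3.3489 − 161.1 = 172.010.
Gain = 172.010 / 151.520 = 1.1352 → 1.135.

1.135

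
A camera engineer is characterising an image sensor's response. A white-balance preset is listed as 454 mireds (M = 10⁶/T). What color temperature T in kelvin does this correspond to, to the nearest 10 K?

T = 10⁶ / 454 = 2202.64 K → 2200 K.

2200 K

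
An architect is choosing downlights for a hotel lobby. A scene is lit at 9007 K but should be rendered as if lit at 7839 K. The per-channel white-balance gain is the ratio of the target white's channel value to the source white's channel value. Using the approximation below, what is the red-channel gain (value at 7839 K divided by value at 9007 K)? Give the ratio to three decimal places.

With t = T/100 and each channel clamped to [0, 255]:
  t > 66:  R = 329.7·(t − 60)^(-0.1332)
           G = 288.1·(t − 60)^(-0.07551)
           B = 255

At 9007 K (t = 90.07):
  R = 329.7·(90.07 − 60)^(-0.1332) = 329.7·30.07^(-0.1332) = 329.7·0.63550 = 209.523.
At 7839 K (t = 78.39):
  R = 329.7·(78.39 − 60)^(-0.1332) = 329.7·18.39^(-0.1332) = 329.7·0.67851 = 223.705.
Gain = 223.705 / 209.523 = 1.0677 → 1.068.

1.068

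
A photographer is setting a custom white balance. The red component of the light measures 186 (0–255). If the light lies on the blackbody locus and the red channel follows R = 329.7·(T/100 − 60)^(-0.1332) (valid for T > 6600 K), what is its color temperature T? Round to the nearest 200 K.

13400 K

(t − 60)^(-0.1332) = 186/329.7 = 0.56415.
t − 60 = 0.56415^(1/-0.1332) = 0.56415^(-7.508) = 73.521, so t = 133.521.
T = 100·t = 13352 K → 13400 K to the nearest 200 K.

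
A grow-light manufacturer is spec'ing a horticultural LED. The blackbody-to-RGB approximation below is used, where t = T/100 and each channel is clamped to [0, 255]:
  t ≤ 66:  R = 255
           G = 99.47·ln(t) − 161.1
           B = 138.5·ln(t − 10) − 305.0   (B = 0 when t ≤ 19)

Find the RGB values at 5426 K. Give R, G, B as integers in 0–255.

t = 5426/100 = 54.26; the t ≤ 66 branch applies.
R = 255 by definition for t ≤ 66.
G = 99.47·ln 54.26 − 161.1 = 99.47·3.9938 − 161.1 = 236.162.
B = 138.5·ln(54.26 − 10) − 305.0 = 138.5·ln 44.26 − 305.0 = 138.5·3.7901 − 305.0 = 219.926.
Rounded: (255, 236, 220).

R=255, G=236, B=220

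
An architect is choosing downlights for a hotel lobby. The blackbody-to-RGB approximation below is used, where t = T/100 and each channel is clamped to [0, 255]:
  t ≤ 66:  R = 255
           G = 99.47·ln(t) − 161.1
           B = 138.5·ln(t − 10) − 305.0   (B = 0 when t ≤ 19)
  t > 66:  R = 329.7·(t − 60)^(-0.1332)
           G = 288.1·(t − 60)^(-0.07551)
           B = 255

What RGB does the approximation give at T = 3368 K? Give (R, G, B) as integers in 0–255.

t = 3368/100 = 33.68; the t ≤ 66 branch applies.
R = 255 by definition for t ≤ 66.
G = 99.47·ln 33.68 − 161.1 = 99.47·3.5169 − 161.1 = 188.726.
B = 138.5·ln(33.68 − 10) − 305.0 = 138.5·ln 23.68 − 305.0 = 138.5·3.1646 − 305.0 = 133.301.
Rounded: (255, 189, 133).

(255, 189, 133)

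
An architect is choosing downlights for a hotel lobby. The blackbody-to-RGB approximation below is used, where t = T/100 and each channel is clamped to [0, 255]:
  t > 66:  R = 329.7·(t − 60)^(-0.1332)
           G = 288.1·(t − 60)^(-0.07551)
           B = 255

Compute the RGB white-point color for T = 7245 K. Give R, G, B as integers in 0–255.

t = 7245/100 = 72.45; the t > 66 branch applies.
R = 329.7·(72.45 − 60)^(-0.1332) = 329.7·12.45^(-0.1332) = 329.7·0.71470 = 235.636.
G = 288.1·(72.45 − 60)^(-0.07551) = 288.1·12.45^(-0.07551) = 288.1·0.82662 = 238.148.
B = 255 by definition for t > 66.
Rounded: (236, 238, 255).

R=236, G=238, B=255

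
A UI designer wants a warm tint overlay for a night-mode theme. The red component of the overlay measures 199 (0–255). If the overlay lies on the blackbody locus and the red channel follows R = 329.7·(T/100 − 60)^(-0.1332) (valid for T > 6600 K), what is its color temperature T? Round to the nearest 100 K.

10400 K

(t − 60)^(-0.1332) = 199/329.7 = 0.60358.
t − 60 = 0.60358^(1/-0.1332) = 0.60358^(-7.508) = 44.273, so t = 104.273.
T = 100·t = 10427 K → 10400 K to the nearest 100 K.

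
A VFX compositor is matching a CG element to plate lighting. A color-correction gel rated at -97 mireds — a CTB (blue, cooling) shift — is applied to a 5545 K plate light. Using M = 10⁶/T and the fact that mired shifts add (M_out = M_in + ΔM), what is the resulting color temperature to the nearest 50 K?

M_in = 10⁶/5545 = 180.34 mireds.
M_out = 180.34 + (-97) = 83.34 mireds.
T_out = 10⁶/83.34 = 11998.7 K → 12000 K.

12000 K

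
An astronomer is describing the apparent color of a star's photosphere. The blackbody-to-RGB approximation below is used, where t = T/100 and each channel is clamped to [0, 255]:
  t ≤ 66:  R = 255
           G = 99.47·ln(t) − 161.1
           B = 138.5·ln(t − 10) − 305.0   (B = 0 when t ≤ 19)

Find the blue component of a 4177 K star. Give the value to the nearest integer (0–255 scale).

174

t = 4177/100 = 41.77; the t ≤ 66 branch applies.
B = 138.5·ln(41.77 − 10) − 305.0 = 138.5·ln 31.77 − 305.0 = 138.5·3.4585 − 305.0 = 174.005.
Rounded: 174.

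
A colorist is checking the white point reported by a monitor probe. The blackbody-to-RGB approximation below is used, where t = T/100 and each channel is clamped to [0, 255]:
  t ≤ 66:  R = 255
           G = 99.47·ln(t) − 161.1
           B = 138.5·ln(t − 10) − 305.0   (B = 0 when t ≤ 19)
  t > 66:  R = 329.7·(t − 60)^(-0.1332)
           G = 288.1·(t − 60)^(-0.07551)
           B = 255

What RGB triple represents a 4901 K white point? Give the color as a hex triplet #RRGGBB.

#FFE2CA

t = 4901/100 = 49.01; the t ≤ 66 branch applies.
R = 255 by definition for t ≤ 66.
G = 99.47·ln 49.01 − 161.1 = 99.47·3.8920 − 161.1 = 226.040.
B = 138.5·ln(49.01 − 10) − 305.0 = 138.5·ln 39.01 − 305.0 = 138.5·3.6638 − 305.0 = 202.439.
Rounded: (255, 226, 202).
In hex: #FFE2CA.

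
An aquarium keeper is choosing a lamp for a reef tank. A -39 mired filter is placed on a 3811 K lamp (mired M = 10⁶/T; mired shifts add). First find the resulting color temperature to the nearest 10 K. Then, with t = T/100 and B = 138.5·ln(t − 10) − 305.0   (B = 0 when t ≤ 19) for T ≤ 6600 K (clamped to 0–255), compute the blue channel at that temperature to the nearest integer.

M_in = 10⁶/3811 = 262.40; M_out = 262.40 + (-39) = 223.40.
T_out = 10⁶/223.40 = 4476.3 K → 4480 K; t = 44.8.
B = 138.5·ln(44.8 − 10) − 305.0 = 138.5·ln 34.8 − 305.0 = 138.5·3.5496 − 305.0 = 186.622.
Rounded: 187.

187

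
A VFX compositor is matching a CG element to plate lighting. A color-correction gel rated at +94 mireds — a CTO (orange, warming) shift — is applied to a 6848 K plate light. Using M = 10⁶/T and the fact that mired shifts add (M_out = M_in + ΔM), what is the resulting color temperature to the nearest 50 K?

4150 K

M_in = 10⁶/6848 = 146.03 mireds.
M_out = 146.03 + (+94) = 240.03 mireds.
T_out = 10⁶/240.03 = 4166.2 K → 4150 K.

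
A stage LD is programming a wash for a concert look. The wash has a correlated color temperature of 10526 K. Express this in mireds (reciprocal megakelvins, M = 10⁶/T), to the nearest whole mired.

95 mireds

M = 10⁶ / 10526 = 95.003 → 95 mireds.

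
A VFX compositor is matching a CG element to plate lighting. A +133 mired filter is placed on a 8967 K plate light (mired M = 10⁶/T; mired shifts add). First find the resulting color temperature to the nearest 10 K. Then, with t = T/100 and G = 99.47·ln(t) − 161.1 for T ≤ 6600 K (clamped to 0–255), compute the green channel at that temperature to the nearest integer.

208

M_in = 10⁶/8967 = 111.52; M_out = 111.52 + (+133) = 244.52.
T_out = 10⁶/244.52 = 4089.6 K → 4090 K; t = 40.9.
G = 99.47·ln 40.9 − 161.1 = 99.47·3.7111 − 161.1 = 208.046.
Rounded: 208.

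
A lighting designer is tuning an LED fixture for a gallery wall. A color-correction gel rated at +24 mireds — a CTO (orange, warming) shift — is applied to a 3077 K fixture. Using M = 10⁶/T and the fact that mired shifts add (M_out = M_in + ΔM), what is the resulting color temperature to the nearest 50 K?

2850 K

M_in = 10⁶/3077 = 324.99 mireds.
M_out = 324.99 + (+24) = 348.99 mireds.
T_out = 10⁶/348.99 = 2865.4 K → 2850 K.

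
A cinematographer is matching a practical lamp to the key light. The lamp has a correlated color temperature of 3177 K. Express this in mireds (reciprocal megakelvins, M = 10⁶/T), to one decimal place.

314.8 mireds

M = 10⁶ / 3177 = 314.762 → 314.8 mireds.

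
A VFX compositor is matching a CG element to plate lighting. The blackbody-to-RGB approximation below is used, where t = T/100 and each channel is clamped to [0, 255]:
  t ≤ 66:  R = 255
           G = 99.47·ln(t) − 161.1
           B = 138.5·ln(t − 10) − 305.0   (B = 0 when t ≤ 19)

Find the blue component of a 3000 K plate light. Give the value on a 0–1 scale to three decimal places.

t = 3000/100 = 30; the t ≤ 66 branch applies.
B = 138.5·ln(30 − 10) − 305.0 = 138.5·ln 20 − 305.0 = 138.5·2.9957 − 305.0 = 109.909.
On a 0–1 scale: 109.909/255 = 0.4310 → 0.431.

0.431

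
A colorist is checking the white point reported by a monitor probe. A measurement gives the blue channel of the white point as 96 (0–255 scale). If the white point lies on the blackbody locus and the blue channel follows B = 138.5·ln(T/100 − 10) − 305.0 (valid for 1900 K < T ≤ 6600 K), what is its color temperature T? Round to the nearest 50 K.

2800 K

ln(t − 10) = (96 + 305.0) / 138.5 = 2.8953.
t − 10 = e^2.8953 = 18.089, so t = 28.089.
T = 100·t = 2809 K → 2800 K to the nearest 50 K.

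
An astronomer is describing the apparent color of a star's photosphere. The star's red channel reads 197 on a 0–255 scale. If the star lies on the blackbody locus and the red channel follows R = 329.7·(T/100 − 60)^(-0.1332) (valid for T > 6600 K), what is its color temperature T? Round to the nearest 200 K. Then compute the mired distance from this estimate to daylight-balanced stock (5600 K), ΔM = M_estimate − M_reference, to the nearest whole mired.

(t − 60)^(-0.1332) = 197/329.7 = 0.59751.
t − 60 = 0.59751^(1/-0.1332) = 0.59751^(-7.508) = 47.761, so t = 107.761.
T = 100·t = 10776 K → 10800 K to the nearest 200 K.
M_estimate = 10⁶/10800 = 92.59; M_reference = 10⁶/5600 = 178.57.
ΔM = 92.59 − 178.57 = -85.98 → -86 mireds.

-86 mireds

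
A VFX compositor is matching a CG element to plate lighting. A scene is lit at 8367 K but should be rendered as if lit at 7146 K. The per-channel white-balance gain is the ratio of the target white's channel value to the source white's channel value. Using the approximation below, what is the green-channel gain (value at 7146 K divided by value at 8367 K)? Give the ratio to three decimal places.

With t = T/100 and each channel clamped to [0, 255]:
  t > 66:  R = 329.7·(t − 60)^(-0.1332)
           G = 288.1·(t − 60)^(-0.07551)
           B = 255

At 8367 K (t = 83.67):
  G = 288.1·(83.67 − 60)^(-0.07551) = 288.1·23.67^(-0.07551) = 288.1·0.78747 = 226.870.
At 7146 K (t = 71.46):
  G = 288.1·(71.46 − 60)^(-0.07551) = 288.1·11.46^(-0.07551) = 288.1·0.83180 = 239.643.
Gain = 239.643 / 226.870 = 1.0563 → 1.056.

1.056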